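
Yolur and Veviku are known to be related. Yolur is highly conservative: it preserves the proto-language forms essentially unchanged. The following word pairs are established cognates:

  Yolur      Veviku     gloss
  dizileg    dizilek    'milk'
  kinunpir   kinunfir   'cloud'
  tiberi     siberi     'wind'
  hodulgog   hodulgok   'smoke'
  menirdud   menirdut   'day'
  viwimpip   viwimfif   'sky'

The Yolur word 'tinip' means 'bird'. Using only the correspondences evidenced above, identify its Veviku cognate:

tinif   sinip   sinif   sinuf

tiberi ~ siberi — Yolur t corresponds to Veviku s word-initially before a front vowel.
viwimpip ~ viwimfif — Yolur p corresponds to Veviku f word-finally.
Applying these to Yolur 'tinip':
  tinip → sinip   (t→s word-initially before a front vowel)
  sinip → sinif   (p→f word-finally)
So the Veviku cognate is 'sinif'.

sinif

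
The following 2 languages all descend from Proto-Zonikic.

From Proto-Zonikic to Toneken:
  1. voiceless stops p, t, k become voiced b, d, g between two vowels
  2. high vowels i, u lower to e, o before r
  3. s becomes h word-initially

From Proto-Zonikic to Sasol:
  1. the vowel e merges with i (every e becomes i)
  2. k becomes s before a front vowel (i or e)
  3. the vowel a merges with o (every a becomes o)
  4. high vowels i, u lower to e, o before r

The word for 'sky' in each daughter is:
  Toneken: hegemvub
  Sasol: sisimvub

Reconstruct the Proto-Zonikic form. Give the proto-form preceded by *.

Position 4: Toneken has e, Sasol has i. Taking the neighbouring segments as reconstructed: Toneken e can only go back to *e; Sasol i could go back to *e or *i — the one source consistent with every daughter is *e.
Position 1: Toneken has h, Sasol has s. Taking the neighbouring segments as reconstructed: Toneken h could go back to *s or *h; Sasol s could go back to *k or *s — the one source consistent with every daughter is *s.
Verify the candidate proto-form against each daughter:
Toneken: *sekemvub
  sekemvub → segemvub   [intervocalic voicing]
  segemvub (rule 2 does not apply)
  segemvub → hegemvub   [debuccalisation]
  giving Toneken hegemvub.
Sasol: *sekemvub > sikimvub > sisimvub  (by vowel merger, palatalisation)
*sekemvub is the unique common source.

*sekemvub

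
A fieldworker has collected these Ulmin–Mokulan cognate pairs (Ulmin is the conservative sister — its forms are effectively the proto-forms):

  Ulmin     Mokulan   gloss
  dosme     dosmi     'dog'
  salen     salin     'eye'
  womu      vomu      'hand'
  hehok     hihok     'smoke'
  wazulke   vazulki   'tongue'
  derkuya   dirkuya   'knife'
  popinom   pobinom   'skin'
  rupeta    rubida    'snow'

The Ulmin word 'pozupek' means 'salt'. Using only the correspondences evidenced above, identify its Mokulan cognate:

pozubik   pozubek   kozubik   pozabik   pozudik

pozubik

rupeta ~ rubida — Ulmin p corresponds to Mokulan b between vowels (before a front vowel).
hehok ~ hihok, rupeta ~ rubida — Ulmin e corresponds to Mokulan i after a consonant, before a consonant other than r, m, n, p, b, f, v.
Applying these to Ulmin 'pozupek':
  pozupek → pozubek   (p→b between vowels (before a front vowel))
  pozubek → pozubik   (e→i after a consonant, before a consonant other than r, m, n, p, b, f, v)
So the Mokulan cognate is 'pozubik'.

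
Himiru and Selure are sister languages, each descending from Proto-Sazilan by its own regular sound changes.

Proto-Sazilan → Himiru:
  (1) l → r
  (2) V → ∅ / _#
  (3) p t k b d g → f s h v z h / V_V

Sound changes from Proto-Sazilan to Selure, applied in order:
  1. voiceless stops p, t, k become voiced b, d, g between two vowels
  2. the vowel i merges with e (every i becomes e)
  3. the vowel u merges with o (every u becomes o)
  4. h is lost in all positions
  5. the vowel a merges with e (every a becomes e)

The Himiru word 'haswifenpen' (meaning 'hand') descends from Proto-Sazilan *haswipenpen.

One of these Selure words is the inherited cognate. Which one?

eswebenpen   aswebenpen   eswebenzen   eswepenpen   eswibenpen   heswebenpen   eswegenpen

Selure: start from *haswipenpen.
  rule 1 (intervocalic voicing): haswipenpen → haswibenpen
  rule 2 (vowel merger): haswibenpen → haswebenpen
  rule 3: no change — haswebenpen
  rule 4 (h-loss): haswebenpen → aswebenpen
  rule 5 (vowel merger): aswebenpen → eswebenpen
  ⇒ Selure eswebenpen

eswebenpen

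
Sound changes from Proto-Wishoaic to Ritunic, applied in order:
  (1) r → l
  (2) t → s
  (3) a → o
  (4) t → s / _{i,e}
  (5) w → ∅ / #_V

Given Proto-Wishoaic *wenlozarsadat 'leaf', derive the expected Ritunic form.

enlozolsodos

Ritunic: *wenlozarsadat > wenlozalsadat > wenlozalsadas > wenlozolsodos > enlozolsodos  (by unconditioned shift, unconditioned shift, vowel merger, glide loss)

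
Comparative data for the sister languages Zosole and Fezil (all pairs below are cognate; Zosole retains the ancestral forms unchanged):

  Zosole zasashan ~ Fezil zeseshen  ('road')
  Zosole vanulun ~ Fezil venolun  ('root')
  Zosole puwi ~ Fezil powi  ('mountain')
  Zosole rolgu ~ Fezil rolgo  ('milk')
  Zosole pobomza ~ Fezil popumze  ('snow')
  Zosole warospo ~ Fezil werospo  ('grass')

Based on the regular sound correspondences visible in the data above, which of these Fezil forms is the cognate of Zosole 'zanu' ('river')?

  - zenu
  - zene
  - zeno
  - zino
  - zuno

zasashan ~ zeseshen, vanulun ~ venolun — Zosole a corresponds to Fezil e after a consonant, before a nasal.
rolgu ~ rolgo — Zosole u corresponds to Fezil o word-finally.
Applying these to Zosole 'zanu':
  zanu → zenu   (a→e after a consonant, before a nasal)
  zenu → zeno   (u→o word-finally)
So the Fezil cognate is 'zeno'.

zeno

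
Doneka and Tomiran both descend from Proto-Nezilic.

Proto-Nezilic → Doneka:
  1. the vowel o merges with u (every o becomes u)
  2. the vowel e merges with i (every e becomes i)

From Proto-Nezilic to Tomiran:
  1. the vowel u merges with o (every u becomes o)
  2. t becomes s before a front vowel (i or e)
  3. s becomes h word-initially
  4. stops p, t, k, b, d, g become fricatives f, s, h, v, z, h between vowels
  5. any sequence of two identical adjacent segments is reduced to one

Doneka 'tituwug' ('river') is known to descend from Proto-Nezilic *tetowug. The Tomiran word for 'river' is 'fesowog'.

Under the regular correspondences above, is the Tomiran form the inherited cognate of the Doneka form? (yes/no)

no

Derive the expected Tomiran reflex of *tetowug:
Tomiran: start from *tetowug.
  rule 1 (vowel merger): tetowug → tetowog
  rule 2 (palatalisation): tetowog → setowog
  rule 3 (debuccalisation): setowog → hetowog
  rule 4 (intervocalic lenition): hetowog → hesowog
  rule 5: no change — hesowog
  ⇒ Tomiran hesowog
The regular Tomiran reflex would be 'hesowog', but the attested form is 'fesowog'. The correspondence is irregular, so they are not cognates (the Tomiran form has a different source).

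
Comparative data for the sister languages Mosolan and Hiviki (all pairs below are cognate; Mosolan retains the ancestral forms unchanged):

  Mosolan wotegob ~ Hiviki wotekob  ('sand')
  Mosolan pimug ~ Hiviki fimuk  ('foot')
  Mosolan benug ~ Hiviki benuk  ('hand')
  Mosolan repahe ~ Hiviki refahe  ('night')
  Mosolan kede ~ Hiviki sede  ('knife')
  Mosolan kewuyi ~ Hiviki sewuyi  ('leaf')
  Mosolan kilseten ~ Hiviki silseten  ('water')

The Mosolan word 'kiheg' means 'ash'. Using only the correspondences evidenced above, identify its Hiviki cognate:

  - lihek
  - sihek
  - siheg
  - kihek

kilseten ~ silseten — Mosolan k corresponds to Hiviki s word-initially before a front vowel.
pimug ~ fimuk, benug ~ benuk — Mosolan g corresponds to Hiviki k word-finally.
Applying these to Mosolan 'kiheg':
  kiheg → siheg   (k→s word-initially before a front vowel)
  siheg → sihek   (g→k word-finally)
So the Hiviki cognate is 'sihek'.

sihek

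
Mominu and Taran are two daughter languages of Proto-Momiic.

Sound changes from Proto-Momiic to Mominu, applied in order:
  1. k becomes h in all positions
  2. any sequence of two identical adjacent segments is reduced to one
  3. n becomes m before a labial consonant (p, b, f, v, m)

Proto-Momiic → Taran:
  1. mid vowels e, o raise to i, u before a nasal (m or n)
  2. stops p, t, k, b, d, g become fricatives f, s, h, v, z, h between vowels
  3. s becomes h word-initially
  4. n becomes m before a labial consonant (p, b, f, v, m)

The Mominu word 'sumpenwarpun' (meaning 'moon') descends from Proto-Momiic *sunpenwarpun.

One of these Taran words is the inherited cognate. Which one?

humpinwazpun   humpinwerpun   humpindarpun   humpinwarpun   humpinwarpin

Taran: *sunpenwarpun > sunpinwarpun > hunpinwarpun > humpinwarpun  (by pre-nasal raising, debuccalisation, nasal place assimilation)
Only 'humpinwarpun' matches the regular Taran development of *sunpenwarpun.

humpinwarpun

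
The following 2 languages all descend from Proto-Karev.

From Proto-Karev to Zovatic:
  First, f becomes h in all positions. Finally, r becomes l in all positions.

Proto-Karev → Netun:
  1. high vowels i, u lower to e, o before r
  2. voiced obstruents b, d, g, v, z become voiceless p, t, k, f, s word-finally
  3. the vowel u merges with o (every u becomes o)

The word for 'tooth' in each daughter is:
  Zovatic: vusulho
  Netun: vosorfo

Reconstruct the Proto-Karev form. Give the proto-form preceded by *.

*vusurfo

Position 6: Zovatic has h, Netun has f. Taking the neighbouring segments as reconstructed: Zovatic h could go back to *f or *h; Netun f can only go back to *f — the one source consistent with every daughter is *f.
Position 2: Zovatic has u, Netun has o. Zovatic preserves u here (none of its changes turn any other segment into u), so the proto-segment is *u.
Continuing position by position gives *vusurfo; check it forward:
Zovatic: *vusurfo
  vusurfo → vusurho   [unconditioned shift]
  vusurho → vusulho   [unconditioned shift]
  giving Zovatic vusulho.
Netun: start from *vusurfo.
  rule 1 (pre-rhotic lowering): vusurfo → vusorfo
  rule 2: no change — vusorfo
  rule 3 (vowel merger): vusorfo → vosorfo
  ⇒ Netun vosorfo
Only *vusurfo yields all of Zovatic vusulho, Netun vosorfo.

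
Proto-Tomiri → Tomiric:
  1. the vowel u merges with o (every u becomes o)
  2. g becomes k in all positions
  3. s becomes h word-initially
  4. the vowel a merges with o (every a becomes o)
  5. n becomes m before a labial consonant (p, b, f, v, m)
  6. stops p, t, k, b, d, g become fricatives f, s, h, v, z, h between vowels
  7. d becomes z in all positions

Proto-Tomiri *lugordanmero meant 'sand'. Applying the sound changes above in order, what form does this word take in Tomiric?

lohorzommero

Tomiric: *lugordanmero
  lugordanmero → logordanmero   [vowel merger]
  logordanmero → lokordanmero   [unconditioned shift]
  lokordanmero (rule 3 does not apply)
  lokordanmero → lokordonmero   [vowel merger]
  lokordonmero → lokordommero   [nasal place assimilation]
  lokordommero → lohordommero   [intervocalic lenition]
  lohordommero → lohorzommero   [unconditioned shift]
  giving Tomiric lohorzommero.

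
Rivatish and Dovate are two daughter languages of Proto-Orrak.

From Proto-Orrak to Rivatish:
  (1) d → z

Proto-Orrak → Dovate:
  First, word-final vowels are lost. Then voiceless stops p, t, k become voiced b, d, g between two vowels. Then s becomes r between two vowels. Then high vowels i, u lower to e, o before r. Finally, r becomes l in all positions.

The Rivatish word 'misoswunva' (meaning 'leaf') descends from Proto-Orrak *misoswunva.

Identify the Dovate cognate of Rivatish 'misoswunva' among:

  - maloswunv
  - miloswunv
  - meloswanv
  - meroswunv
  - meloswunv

Dovate: *misoswunva > misoswunv > miroswunv > meroswunv > meloswunv  (by apocope, rhotacism, pre-rhotic lowering, unconditioned shift)
The other candidates each miss or misapply at least one Dovate change.

meloswunv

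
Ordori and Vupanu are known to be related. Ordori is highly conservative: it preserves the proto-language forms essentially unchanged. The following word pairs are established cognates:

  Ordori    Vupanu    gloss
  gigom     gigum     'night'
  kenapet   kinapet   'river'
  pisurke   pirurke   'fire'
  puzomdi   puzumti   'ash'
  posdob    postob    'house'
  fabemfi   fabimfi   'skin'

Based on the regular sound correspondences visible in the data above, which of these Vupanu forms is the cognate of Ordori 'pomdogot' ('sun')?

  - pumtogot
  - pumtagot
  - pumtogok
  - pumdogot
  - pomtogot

pumtogot

gigom ~ gigum, puzomdi ~ puzumti — Ordori o corresponds to Vupanu u after a consonant, before a nasal.
posdob ~ postob — Ordori d corresponds to Vupanu t after a consonant, before a back vowel.
Applying these to Ordori 'pomdogot':
  pomdogot → pumdogot   (o→u after a consonant, before a nasal)
  pumdogot → pumtogot   (d→t after a consonant, before a back vowel)
So the Vupanu cognate is 'pumtogot'.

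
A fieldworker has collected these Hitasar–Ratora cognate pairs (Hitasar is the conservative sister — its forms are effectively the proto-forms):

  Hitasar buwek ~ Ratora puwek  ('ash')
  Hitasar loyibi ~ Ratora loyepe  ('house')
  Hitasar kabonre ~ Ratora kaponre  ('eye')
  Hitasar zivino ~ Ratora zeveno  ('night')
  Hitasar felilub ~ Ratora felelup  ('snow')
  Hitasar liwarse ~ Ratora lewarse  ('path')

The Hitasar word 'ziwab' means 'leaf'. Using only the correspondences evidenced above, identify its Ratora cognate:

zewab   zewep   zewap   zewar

felilub ~ felelup, liwarse ~ lewarse — Hitasar i corresponds to Ratora e after a consonant, before a consonant other than r, m, n, p, b, f, v.
felilub ~ felelup — Hitasar b corresponds to Ratora p word-finally.
Applying these to Hitasar 'ziwab':
  ziwab → zewab   (i→e after a consonant, before a consonant other than r, m, n, p, b, f, v)
  zewab → zewap   (b→p word-finally)
So the Ratora cognate is 'zewap'.

zewap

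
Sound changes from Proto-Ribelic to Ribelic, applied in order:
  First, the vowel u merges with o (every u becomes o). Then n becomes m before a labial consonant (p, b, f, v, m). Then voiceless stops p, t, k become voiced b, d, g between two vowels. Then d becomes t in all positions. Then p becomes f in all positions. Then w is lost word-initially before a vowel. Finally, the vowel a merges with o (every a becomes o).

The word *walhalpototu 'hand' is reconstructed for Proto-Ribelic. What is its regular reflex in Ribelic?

olholfototo

Ribelic: start from *walhalpototu.
  rule 1 (vowel merger): walhalpototu → walhalpototo
  rule 2: no change — walhalpototo
  rule 3 (intervocalic voicing): walhalpototo → walhalpododo
  rule 4 (unconditioned shift): walhalpododo → walhalpototo
  rule 5 (unconditioned shift): walhalpototo → walhalfototo
  rule 6 (glide loss): walhalfototo → alhalfototo
  rule 7 (vowel merger): alhalfototo → olholfototo
  ⇒ Ribelic olholfototo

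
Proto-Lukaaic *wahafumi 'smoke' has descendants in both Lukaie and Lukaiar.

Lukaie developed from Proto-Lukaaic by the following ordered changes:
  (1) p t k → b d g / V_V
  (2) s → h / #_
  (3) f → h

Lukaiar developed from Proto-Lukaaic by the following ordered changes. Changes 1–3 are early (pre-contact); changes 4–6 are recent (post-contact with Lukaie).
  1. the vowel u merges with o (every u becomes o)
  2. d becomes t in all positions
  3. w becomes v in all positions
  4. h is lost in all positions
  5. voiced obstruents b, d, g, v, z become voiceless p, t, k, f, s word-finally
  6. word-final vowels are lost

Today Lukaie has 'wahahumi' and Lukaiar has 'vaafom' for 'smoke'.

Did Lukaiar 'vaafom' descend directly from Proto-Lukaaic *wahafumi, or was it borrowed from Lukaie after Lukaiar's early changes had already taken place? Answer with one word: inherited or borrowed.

If inherited, *wahafumi would pass through all of Lukaiar's changes:
Lukaiar: *wahafumi
  wahafumi → wahafomi   [vowel merger]
  wahafomi (rule 2 does not apply)
  wahafomi → vahafomi   [unconditioned shift]
  vahafomi → vaafomi   [h-loss]
  vaafomi (rule 5 does not apply)
  vaafomi → vaafom   [apocope]
  giving Lukaiar vaafom.
If borrowed from Lukaie 'wahahumi' after the early changes, it would undergo only the recent ones:
  rule 4 (h-loss): wahahumi → waaumi
  rule 5 (final devoicing): no change (waaumi)
  rule 6 (apocope): waaumi → waaum
  ⇒ as a loan: waaum
Lukaiar 'vaafom' matches the inherited outcome exactly, so it is an inherited cognate, not a loan.

inherited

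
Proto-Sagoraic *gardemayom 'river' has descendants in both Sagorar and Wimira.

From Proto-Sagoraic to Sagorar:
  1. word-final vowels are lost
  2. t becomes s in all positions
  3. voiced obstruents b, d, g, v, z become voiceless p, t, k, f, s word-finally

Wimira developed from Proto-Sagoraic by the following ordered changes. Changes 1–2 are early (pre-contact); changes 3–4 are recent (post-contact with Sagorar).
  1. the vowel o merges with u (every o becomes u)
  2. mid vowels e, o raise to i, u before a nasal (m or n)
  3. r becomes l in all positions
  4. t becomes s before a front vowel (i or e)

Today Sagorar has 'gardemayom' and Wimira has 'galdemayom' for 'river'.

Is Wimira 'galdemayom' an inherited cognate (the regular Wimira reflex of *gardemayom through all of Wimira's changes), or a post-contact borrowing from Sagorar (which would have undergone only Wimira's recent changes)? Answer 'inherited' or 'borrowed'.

If inherited, *gardemayom would pass through all of Wimira's changes:
Wimira: start from *gardemayom.
  rule 1 (vowel merger): gardemayom → gardemayum
  rule 2 (pre-nasal raising): gardemayum → gardimayum
  rule 3 (unconditioned shift): gardimayum → galdimayum
  rule 4: no change — galdimayum
  ⇒ Wimira galdimayum
If borrowed from Sagorar 'gardemayom' after the early changes, it would undergo only the recent ones:
  rule 3 (unconditioned shift): gardemayom → galdemayom
  rule 4 (palatalisation): no change (galdemayom)
  ⇒ as a loan: galdemayom
Wimira 'galdemayom' matches the loan outcome 'galdemayom', not the inherited 'galdimayum' — it skipped the early Wimira changes, so it was borrowed from Sagorar.

borrowed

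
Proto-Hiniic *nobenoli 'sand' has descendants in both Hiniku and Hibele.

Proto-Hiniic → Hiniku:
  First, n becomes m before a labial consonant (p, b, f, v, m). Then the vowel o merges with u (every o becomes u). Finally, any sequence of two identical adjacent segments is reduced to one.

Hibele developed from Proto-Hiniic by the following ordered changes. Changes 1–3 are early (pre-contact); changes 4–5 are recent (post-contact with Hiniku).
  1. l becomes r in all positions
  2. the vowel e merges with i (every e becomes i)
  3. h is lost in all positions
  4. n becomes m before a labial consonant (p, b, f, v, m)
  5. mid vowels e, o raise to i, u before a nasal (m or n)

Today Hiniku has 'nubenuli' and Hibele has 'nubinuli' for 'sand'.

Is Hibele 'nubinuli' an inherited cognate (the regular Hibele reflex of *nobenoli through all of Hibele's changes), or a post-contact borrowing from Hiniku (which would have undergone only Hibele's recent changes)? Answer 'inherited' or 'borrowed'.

If inherited, *nobenoli would pass through all of Hibele's changes:
Hibele: *nobenoli > nobenori > nobinori  (by unconditioned shift, vowel merger)
If borrowed from Hiniku 'nubenuli' after the early changes, it would undergo only the recent ones:
  rule 4 (nasal place assimilation): no change (nubenuli)
  rule 5 (pre-nasal raising): nubenuli → nubinuli
  ⇒ as a loan: nubinuli
Hibele 'nubinuli' matches the loan outcome 'nubinuli', not the inherited 'nobinori' — it skipped the early Hibele changes, so it was borrowed from Hiniku.

borrowed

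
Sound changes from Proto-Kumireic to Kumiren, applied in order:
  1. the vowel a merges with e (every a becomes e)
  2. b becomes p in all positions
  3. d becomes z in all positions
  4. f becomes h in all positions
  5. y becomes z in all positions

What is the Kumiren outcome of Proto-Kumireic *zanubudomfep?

Kumiren: start from *zanubudomfep.
  rule 1 (vowel merger): zanubudomfep → zenubudomfep
  rule 2 (unconditioned shift): zenubudomfep → zenupudomfep
  rule 3 (unconditioned shift): zenupudomfep → zenupuzomfep
  rule 4 (unconditioned shift): zenupuzomfep → zenupuzomhep
  rule 5: no change — zenupuzomhep
  ⇒ Kumiren zenupuzomhep

zenupuzomhep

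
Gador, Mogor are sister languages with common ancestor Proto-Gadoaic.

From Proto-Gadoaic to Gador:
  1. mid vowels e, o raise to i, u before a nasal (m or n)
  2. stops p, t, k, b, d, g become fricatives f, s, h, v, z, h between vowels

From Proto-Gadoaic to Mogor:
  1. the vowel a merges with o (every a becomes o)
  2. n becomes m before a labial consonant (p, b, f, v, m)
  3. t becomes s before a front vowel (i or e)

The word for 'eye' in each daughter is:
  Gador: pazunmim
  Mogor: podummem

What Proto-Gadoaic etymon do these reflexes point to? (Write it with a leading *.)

Position 2: Gador has a, Mogor has o. Gador preserves a here (none of its changes turn any other segment into a), so the proto-segment is *a.
Position 7: Gador has i, Mogor has e. Mogor preserves e here (none of its changes turn any other segment into e), so the proto-segment is *e.
This points to *padunmem. Verify forward in each daughter:
Gador: *padunmem > padunmim > pazunmim  (by pre-nasal raising, intervocalic lenition)
Mogor: *padunmem
  padunmem → podunmem   [vowel merger]
  podunmem → podummem   [nasal place assimilation]
  podummem (rule 3 does not apply)
  giving Mogor podummem.
No other proto-form is consistent with every reflex, so the reconstruction is *padunmem.

*padunmem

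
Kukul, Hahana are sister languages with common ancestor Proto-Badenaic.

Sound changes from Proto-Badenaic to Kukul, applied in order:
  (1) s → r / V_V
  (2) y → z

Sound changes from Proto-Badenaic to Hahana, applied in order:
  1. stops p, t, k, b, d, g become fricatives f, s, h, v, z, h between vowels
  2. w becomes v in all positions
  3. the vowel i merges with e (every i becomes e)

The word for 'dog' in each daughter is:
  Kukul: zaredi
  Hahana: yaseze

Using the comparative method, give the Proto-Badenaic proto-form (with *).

Position 3: Kukul has r, Hahana has s. Taking the neighbouring segments as reconstructed: Kukul r could go back to *s or *r; Hahana s could go back to *t or *s — the one source consistent with every daughter is *s.
Position 5: Kukul has d, Hahana has z. Kukul preserves d here (none of its changes turn any other segment into d), so the proto-segment is *d.
Verify the candidate proto-form against each daughter:
Kukul: start from *yasedi.
  rule 1 (rhotacism): yasedi → yaredi
  rule 2 (unconditioned shift): yaredi → zaredi
  ⇒ Kukul zaredi
Hahana: *yasedi > yasezi > yaseze  (by intervocalic lenition, vowel merger)
No other proto-form is consistent with every reflex, so the reconstruction is *yasedi.

*yasedi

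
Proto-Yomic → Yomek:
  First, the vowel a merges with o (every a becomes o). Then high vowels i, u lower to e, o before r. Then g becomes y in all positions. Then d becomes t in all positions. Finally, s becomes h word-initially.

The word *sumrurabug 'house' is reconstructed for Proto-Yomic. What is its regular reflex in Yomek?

humrorobuy

Yomek: *sumrurabug > sumrurobug > sumrorobug > sumrorobuy > humrorobuy  (by vowel merger, pre-rhotic lowering, unconditioned shift, debuccalisation)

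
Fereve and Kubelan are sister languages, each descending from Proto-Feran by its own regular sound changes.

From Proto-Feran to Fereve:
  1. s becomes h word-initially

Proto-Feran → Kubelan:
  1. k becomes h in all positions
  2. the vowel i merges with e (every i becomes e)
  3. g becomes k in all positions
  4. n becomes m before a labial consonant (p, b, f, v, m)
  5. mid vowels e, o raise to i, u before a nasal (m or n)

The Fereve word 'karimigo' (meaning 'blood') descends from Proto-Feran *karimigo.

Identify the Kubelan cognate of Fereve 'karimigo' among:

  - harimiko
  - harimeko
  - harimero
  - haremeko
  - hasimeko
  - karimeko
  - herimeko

Kubelan: *karimigo
  karimigo → harimigo   [unconditioned shift]
  harimigo → haremego   [vowel merger]
  haremego → haremeko   [unconditioned shift]
  haremeko (rule 4 does not apply)
  haremeko → harimeko   [pre-nasal raising]
  giving Kubelan harimeko.
Only 'harimeko' matches the regular Kubelan development of *karimigo.

harimeko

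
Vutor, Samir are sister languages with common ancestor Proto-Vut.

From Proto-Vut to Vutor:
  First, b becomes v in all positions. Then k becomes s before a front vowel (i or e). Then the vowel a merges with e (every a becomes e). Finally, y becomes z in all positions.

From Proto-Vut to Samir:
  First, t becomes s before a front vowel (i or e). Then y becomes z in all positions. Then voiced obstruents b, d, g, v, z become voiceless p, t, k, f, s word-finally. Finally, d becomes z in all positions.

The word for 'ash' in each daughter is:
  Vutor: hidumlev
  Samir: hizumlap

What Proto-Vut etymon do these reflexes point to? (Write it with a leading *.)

Position 7: Vutor has e, Samir has a. Samir preserves a here (none of its changes turn any other segment into a), so the proto-segment is *a.
Position 8: Vutor has v, Samir has p. Taking the neighbouring segments as reconstructed: Vutor v could go back to *b or *v; Samir p could go back to *p or *b — the one source consistent with every daughter is *b.
Position 3: Vutor has d, Samir has z. Vutor preserves d here (none of its changes turn any other segment into d), so the proto-segment is *d.
Verify the candidate proto-form against each daughter:
Vutor: *hidumlab > hidumlav > hidumlev  (by unconditioned shift, vowel merger)
Samir: start from *hidumlab.
  rule 1: no change — hidumlab
  rule 2: no change — hidumlab
  rule 3 (final devoicing): hidumlab → hidumlap
  rule 4 (unconditioned shift): hidumlap → hizumlap
  ⇒ Samir hizumlap
*hidumlab is the unique common source.

*hidumlab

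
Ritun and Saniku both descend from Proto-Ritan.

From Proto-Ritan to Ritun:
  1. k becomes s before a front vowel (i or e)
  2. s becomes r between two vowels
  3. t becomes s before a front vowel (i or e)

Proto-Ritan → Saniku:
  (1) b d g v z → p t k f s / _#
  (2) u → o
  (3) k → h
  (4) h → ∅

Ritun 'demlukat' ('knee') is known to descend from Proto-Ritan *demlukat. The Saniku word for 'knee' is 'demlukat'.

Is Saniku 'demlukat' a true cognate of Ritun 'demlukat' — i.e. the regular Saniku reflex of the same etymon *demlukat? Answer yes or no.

no

Derive the expected Saniku reflex of *demlukat:
Saniku: start from *demlukat.
  rule 1: no change — demlukat
  rule 2 (vowel merger): demlukat → demlokat
  rule 3 (unconditioned shift): demlokat → demlohat
  rule 4 (h-loss): demlohat → demloat
  ⇒ Saniku demloat
The regular Saniku reflex would be 'demloat', but the attested form is 'demlukat'. The correspondence is irregular, so they are not cognates (the Saniku form has a different source).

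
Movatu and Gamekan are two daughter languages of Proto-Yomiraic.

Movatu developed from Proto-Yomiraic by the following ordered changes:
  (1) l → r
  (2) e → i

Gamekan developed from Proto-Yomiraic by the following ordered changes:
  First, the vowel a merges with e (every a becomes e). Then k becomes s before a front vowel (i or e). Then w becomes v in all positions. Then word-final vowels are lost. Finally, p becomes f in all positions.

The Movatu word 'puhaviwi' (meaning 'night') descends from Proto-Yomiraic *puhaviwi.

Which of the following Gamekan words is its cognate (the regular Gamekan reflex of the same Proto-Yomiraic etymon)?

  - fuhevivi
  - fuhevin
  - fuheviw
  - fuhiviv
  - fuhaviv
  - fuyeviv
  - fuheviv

fuheviv

Gamekan: start from *puhaviwi.
  rule 1 (vowel merger): puhaviwi → puheviwi
  rule 2: no change — puheviwi
  rule 3 (unconditioned shift): puheviwi → puhevivi
  rule 4 (apocope): puhevivi → puheviv
  rule 5 (unconditioned shift): puheviv → fuheviv
  ⇒ Gamekan fuheviv
Only 'fuheviv' matches the regular Gamekan development of *puhaviwi.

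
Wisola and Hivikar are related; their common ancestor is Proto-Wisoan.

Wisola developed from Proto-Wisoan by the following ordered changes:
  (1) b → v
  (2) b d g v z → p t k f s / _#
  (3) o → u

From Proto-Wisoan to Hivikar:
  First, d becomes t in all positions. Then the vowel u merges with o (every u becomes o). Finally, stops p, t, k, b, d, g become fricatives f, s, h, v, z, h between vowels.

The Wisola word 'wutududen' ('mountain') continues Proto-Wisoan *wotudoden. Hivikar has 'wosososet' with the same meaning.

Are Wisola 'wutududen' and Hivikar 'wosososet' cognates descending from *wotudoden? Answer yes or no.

no

Derive the expected Hivikar reflex of *wotudoden:
Hivikar: *wotudoden
  wotudoden → wotutoten   [unconditioned shift]
  wotutoten → wotototen   [vowel merger]
  wotototen → wosososen   [intervocalic lenition]
  giving Hivikar wosososen.
The regular Hivikar reflex would be 'wosososen', but the attested form is 'wosososet'. The correspondence is irregular, so they are not cognates (the Hivikar form has a different source).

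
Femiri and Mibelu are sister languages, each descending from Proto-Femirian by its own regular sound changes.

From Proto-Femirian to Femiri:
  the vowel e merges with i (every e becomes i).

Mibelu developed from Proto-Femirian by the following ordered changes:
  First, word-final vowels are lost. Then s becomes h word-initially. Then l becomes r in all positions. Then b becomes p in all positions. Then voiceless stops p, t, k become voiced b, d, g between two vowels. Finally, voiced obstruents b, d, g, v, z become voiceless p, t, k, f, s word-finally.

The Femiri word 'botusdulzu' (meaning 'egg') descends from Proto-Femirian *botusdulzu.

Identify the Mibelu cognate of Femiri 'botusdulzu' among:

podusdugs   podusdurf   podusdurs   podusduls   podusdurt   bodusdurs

podusdurs

Mibelu: start from *botusdulzu.
  rule 1 (apocope): botusdulzu → botusdulz
  rule 2: no change — botusdulz
  rule 3 (unconditioned shift): botusdulz → botusdurz
  rule 4 (unconditioned shift): botusdurz → potusdurz
  rule 5 (intervocalic voicing): potusdurz → podusdurz
  rule 6 (final devoicing): podusdurz → podusdurs
  ⇒ Mibelu podusdurs
Among the options, 'podusdurs' alone shows every Mibelu change applied in order.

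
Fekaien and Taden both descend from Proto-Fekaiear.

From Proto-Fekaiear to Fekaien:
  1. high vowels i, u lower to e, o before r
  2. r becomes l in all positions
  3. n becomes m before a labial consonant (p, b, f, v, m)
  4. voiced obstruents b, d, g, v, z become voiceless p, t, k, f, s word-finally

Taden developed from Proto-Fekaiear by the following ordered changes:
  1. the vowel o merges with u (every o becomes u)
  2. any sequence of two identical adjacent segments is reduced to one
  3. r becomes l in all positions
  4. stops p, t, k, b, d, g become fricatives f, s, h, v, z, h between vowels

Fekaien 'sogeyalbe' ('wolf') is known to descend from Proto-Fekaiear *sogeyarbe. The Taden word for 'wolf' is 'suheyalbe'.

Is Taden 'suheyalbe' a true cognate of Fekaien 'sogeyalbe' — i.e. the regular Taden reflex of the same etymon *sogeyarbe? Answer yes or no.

yes

Derive the expected Taden reflex of *sogeyarbe:
Taden: *sogeyarbe
  sogeyarbe → sugeyarbe   [vowel merger]
  sugeyarbe (rule 2 does not apply)
  sugeyarbe → sugeyalbe   [unconditioned shift]
  sugeyalbe → suheyalbe   [intervocalic lenition]
  giving Taden suheyalbe.
Taden 'suheyalbe' matches the regular reflex exactly, so the pair is cognate.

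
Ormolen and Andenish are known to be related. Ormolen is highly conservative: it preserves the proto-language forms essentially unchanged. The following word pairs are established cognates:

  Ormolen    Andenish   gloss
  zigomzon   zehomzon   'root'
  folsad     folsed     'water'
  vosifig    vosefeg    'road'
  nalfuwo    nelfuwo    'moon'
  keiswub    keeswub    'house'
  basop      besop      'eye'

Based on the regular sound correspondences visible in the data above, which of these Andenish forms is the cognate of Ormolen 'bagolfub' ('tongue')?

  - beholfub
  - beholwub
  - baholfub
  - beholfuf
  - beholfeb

folsad ~ folsed, nalfuwo ~ nelfuwo — Ormolen a corresponds to Andenish e after a consonant, before a consonant other than r, m, n, p, b, f, v.
zigomzon ~ zehomzon — Ormolen g corresponds to Andenish h between vowels (before a back vowel).
Applying these to Ormolen 'bagolfub':
  bagolfub → begolfub   (a→e after a consonant, before a consonant other than r, m, n, p, b, f, v)
  begolfub → beholfub   (g→h between vowels (before a back vowel))
So the Andenish cognate is 'beholfub'.

beholfub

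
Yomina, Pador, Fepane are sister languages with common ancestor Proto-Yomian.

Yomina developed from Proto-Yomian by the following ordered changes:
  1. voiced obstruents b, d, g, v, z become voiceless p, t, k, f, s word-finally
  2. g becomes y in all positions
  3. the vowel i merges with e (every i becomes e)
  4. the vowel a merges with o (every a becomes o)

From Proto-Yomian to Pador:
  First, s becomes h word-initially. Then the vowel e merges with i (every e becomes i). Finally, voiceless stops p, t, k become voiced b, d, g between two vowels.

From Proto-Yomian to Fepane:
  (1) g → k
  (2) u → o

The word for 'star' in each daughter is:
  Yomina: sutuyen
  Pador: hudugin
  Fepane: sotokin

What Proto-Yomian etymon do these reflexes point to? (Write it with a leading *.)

*sutugin

Position 6: Yomina has e, Pador has i, Fepane has i. Fepane preserves i here (none of its changes turn any other segment into i), so the proto-segment is *i.
Position 1: Yomina has s, Pador has h, Fepane has s. Fepane preserves s here (none of its changes turn any other segment into s), so the proto-segment is *s.
This points to *sutugin. Verify forward in each daughter:
Yomina: *sutugin > sutuyin > sutuyen  (by unconditioned shift, vowel merger)
Pador: *sutugin > hutugin > hudugin  (by debuccalisation, intervocalic voicing)
Fepane: start from *sutugin.
  rule 1 (unconditioned shift): sutugin → sutukin
  rule 2 (vowel merger): sutukin → sotokin
  ⇒ Fepane sotokin
*sutugin is the unique common source.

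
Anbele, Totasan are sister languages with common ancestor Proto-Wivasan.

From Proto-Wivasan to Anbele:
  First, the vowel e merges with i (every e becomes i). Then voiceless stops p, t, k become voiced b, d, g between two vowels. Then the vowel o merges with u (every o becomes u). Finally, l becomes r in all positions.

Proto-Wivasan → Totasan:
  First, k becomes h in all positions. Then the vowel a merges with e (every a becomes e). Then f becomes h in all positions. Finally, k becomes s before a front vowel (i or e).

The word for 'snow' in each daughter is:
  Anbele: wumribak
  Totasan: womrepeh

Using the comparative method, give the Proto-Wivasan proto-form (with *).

Position 8: Anbele has k, Totasan has h. Anbele preserves k here (none of its changes turn any other segment into k), so the proto-segment is *k.
Position 2: Anbele has u, Totasan has o. Totasan preserves o here (none of its changes turn any other segment into o), so the proto-segment is *o.
Continuing position by position gives *womrepak; check it forward:
Anbele: *womrepak > womripak > womribak > wumribak  (by vowel merger, intervocalic voicing, vowel merger)
Totasan: *womrepak
  womrepak → womrepah   [unconditioned shift]
  womrepah → womrepeh   [vowel merger]
  womrepeh (rule 3 does not apply)
  womrepeh (rule 4 does not apply)
  giving Totasan womrepeh.
No other proto-form is consistent with every reflex, so the reconstruction is *womrepak.

*womrepak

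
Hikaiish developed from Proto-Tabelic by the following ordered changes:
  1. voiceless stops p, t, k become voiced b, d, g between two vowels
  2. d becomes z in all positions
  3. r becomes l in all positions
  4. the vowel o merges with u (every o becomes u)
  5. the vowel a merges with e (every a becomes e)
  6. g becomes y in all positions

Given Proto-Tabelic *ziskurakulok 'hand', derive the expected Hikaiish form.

ziskuleyuluk

Hikaiish: *ziskurakulok
  ziskurakulok → ziskuragulok   [intervocalic voicing]
  ziskuragulok (rule 2 does not apply)
  ziskuragulok → ziskulagulok   [unconditioned shift]
  ziskulagulok → ziskulaguluk   [vowel merger]
  ziskulaguluk → ziskuleguluk   [vowel merger]
  ziskuleguluk → ziskuleyuluk   [unconditioned shift]
  giving Hikaiish ziskuleyuluk.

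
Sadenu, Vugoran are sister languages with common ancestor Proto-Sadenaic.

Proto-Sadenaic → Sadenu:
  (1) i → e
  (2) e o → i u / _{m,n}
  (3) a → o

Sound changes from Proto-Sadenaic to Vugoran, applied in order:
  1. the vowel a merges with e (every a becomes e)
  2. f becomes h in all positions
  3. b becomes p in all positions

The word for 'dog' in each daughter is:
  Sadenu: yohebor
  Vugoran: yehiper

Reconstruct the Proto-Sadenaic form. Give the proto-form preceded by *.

*yahibar

Position 4: Sadenu has e, Vugoran has i. Vugoran preserves i here (none of its changes turn any other segment into i), so the proto-segment is *i.
Position 5: Sadenu has b, Vugoran has p. Sadenu preserves b here (none of its changes turn any other segment into b), so the proto-segment is *b.
This points to *yahibar. Verify forward in each daughter:
Sadenu: *yahibar > yahebar > yohebor  (by vowel merger, vowel merger)
Vugoran: start from *yahibar.
  rule 1 (vowel merger): yahibar → yehiber
  rule 2: no change — yehiber
  rule 3 (unconditioned shift): yehiber → yehiper
  ⇒ Vugoran yehiper
No other proto-form is consistent with every reflex, so the reconstruction is *yahibar.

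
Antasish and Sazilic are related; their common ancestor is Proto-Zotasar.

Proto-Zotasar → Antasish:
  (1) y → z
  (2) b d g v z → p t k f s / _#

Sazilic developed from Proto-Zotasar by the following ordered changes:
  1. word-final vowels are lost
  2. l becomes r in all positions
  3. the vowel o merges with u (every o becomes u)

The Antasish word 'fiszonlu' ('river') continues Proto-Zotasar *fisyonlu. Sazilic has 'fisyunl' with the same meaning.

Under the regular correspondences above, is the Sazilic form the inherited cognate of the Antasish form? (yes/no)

Derive the expected Sazilic reflex of *fisyonlu:
Sazilic: *fisyonlu
  fisyonlu → fisyonl   [apocope]
  fisyonl → fisyonr   [unconditioned shift]
  fisyonr → fisyunr   [vowel merger]
  giving Sazilic fisyunr.
The regular Sazilic reflex would be 'fisyunr', but the attested form is 'fisyunl'. The correspondence is irregular, so they are not cognates (the Sazilic form has a different source).

no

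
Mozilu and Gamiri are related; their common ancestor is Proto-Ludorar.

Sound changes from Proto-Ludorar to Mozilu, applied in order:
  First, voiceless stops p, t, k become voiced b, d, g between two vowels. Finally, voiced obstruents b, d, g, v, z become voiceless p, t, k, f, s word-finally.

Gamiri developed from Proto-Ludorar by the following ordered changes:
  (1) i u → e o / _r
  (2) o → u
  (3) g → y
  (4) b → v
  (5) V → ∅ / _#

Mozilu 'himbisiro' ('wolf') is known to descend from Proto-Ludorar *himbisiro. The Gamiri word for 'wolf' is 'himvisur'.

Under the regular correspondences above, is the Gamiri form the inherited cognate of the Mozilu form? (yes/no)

Derive the expected Gamiri reflex of *himbisiro:
Gamiri: *himbisiro > himbisero > himbiseru > himviseru > himviser  (by pre-rhotic lowering, vowel merger, unconditioned shift, apocope)
The regular Gamiri reflex would be 'himviser', but the attested form is 'himvisur'. The correspondence is irregular, so they are not cognates (the Gamiri form has a different source).

no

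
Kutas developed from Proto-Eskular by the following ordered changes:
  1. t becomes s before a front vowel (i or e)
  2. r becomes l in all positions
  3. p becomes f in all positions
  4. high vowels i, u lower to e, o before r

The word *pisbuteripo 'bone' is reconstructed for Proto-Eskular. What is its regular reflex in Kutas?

fisbuselifo

Kutas: start from *pisbuteripo.
  rule 1 (palatalisation): pisbuteripo → pisbuseripo
  rule 2 (unconditioned shift): pisbuseripo → pisbuselipo
  rule 3 (unconditioned shift): pisbuselipo → fisbuselifo
  rule 4: no change — fisbuselifo
  ⇒ Kutas fisbuselifo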